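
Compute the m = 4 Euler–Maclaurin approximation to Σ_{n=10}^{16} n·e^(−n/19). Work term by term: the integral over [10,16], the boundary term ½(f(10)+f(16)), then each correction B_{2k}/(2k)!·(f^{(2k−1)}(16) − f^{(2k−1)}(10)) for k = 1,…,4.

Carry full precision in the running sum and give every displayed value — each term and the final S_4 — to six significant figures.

S_4 ≈ 45.4173

The integral term ∫_10^16 x·e^(−x/19) dx = 39.0347.
½[f(10) + f(16)] = ½[5.90778 + 6.89284] = 6.40031.
So far: 45.4350.
Correction k=1: B_{2}/2! · (f^{(1)}(16) − f^{(1)}(10)) = 1/12 · (0.0680215 − 0.279842) = -0.0176517.
After k=1: 45.4173.
Correction k=2: B_{4}/4! · (f^{(3)}(16) − f^{(3)}(10)) = −1/720 · (0.00257514 − 0.00404819) = 2.04590e-06.
After k=2: 45.4173.
Correction k=3: B_{6}/6! · (f^{(5)}(16) − f^{(5)}(10)) = 1/30240 · (1.37448e-05 − 2.02803e-05) = -2.16123e-10.
After k=3: 45.4173.
Correction k=4: B_{8}/8! · (f^{(7)}(16) − f^{(7)}(10)) = −1/1209600 · (5.63883e-08 − 8.12931e-08) = 2.05893e-14.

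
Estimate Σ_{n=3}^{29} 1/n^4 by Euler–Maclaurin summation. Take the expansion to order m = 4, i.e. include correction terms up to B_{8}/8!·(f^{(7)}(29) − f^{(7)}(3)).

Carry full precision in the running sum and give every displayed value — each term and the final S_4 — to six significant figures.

Integral: ∫_3^29 1/x^4 dx = 0.0123320.
Boundary: ½(f(3) + f(29)) = ½(0.0123457 + 1.41387e-06) = 0.00617355.
So far: 0.0185056.
k=1: B_{2}/(2)! × [f^{(1)}(29) − f^{(1)}(3)] = 1/12 × (-1.95016e-07 − (-0.0164609)) = 0.00137173.
After k=1: 0.0198773.
k=2: B_{4}/(4)! × [f^{(3)}(29) − f^{(3)}(3)] = −1/720 × (-6.95657e-09 − (-0.0548697)) = -7.62079e-05.
After k=2: 0.0198011.
k=3: B_{6}/(6)! × [f^{(5)}(29) − f^{(5)}(3)] = 1/30240 × (-4.63220e-10 − (-0.341411)) = 1.12901e-05.
After k=3: 0.0198124.
k=4: B_{8}/(8)! × [f^{(7)}(29) − f^{(7)}(3)] = −1/1209600 × (-4.95717e-11 − (-3.41411)) = -2.82251e-06.

S_4 ≈ 0.0198095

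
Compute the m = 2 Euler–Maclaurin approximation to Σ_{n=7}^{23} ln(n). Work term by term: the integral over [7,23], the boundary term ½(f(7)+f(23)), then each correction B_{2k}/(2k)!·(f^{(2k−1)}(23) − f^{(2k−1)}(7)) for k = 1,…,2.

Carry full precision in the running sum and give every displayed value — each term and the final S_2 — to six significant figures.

∫_7^23 ln(x) dx evaluates to 42.4950.
Endpoint term: (f(7) + f(23))/2 = (1.94591 + 3.13549)/2 = 2.54070.
Running total after boundary: 45.0357.
Order-1 term: 1/12 · (0.0434783 − 0.142857) = -0.00828157.
Partial sum through k=1: 45.0274.
Order-2 term: −1/720 · (0.000164379 − 0.00583090) = 7.87017e-06.

S_2 ≈ 45.0274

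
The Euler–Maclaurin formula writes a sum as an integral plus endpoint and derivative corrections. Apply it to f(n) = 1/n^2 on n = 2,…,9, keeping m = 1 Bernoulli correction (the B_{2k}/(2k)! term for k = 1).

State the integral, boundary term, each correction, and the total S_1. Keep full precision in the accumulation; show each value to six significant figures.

Integral: ∫_2^9 1/x^2 dx = 0.388889.
Endpoint term: (f(2) + f(9))/2 = (0.250000 + 0.0123457)/2 = 0.131173.
So far: 0.520062.
Order-1 term: 1/12 · (-0.00274348 − (-0.250000)) = 0.0206047.

S_1 ≈ 0.540666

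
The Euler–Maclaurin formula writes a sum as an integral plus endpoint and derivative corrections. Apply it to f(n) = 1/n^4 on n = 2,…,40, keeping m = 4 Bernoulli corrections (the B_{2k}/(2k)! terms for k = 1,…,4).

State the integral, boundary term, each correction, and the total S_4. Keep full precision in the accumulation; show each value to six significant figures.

S_4 ≈ 0.0822161

The integral term ∫_2^40 1/x^4 dx = 0.0416615.
½[f(2) + f(40)] = ½[0.0625000 + 3.90625e-07] = 0.0312502.
So far: 0.0729117.
k=1: B_{2}/(2)! × [f^{(1)}(40) − f^{(1)}(2)] = 1/12 × (-3.90625e-08 − (-0.125000)) = 0.0104167.
After k=1: 0.0833283.
k=2: B_{4}/(4)! × [f^{(3)}(40) − f^{(3)}(2)] = −1/720 × (-7.32422e-10 − (-0.937500)) = -0.00130208.
After k=2: 0.0820262.
k=3: B_{6}/(6)! × [f^{(5)}(40) − f^{(5)}(2)] = 1/30240 × (-2.56348e-11 − (-13.1250)) = 0.000434028.
After k=3: 0.0824603.
k=4: B_{8}/(8)! × [f^{(7)}(40) − f^{(7)}(2)] = −1/1209600 × (-1.44196e-12 − (-295.312)) = -0.000244141.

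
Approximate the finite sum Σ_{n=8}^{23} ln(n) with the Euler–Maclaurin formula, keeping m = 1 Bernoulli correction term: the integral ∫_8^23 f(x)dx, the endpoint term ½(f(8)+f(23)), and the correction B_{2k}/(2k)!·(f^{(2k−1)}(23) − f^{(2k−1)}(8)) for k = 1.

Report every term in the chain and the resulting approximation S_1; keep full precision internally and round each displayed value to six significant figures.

The integral term ∫_8^23 ln(x) dx = 40.4808.
Endpoint term: (f(8) + f(23))/2 = (2.07944 + 3.13549)/2 = 2.60747.
So far: 43.0883.
Order-1 term: 1/12 · (0.0434783 − 0.125000) = -0.00679348.

S_1 ≈ 43.0815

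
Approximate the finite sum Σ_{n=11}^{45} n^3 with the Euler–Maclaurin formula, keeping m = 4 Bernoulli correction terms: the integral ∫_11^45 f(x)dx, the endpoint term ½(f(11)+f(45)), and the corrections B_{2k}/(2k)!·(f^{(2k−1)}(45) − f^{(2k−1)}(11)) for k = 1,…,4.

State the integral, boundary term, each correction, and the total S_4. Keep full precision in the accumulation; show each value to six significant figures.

∫_11^45 x^3 dx evaluates to 1.02150e+06.
½[f(11) + f(45)] = ½[1331.00 + 91125.0] = 46228.0.
Running total after boundary: 1.06772e+06.
Order-1 term: 1/12 · (6075.00 − 363.000) = 476.000.
After k=1: 1.06820e+06.
Order-2 term: −1/720 · (6.00000 − 6.00000) = 0.00000.
After k=2: 1.06820e+06.
Order-3 term: 1/30240 · (0.00000 − 0.00000) = 0.00000.
After k=3: 1.06820e+06.
Order-4 term: −1/1209600 · (0.00000 − 0.00000) = 0.00000.

S_4 ≈ 1.06820e+06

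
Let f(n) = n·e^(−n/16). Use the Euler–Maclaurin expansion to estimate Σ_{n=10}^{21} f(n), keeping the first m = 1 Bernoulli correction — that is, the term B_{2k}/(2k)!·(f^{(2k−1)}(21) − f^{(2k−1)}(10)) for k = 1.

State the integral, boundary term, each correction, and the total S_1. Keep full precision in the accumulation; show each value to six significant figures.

S_1 ≈ 68.8127

∫_10^21 x·e^(−x/16) dx evaluates to 63.3341.
½[f(10) + f(21)] = ½[5.35261 + 5.65207] = 5.50234.
Running total after boundary: 68.8365.
Order-1 term: 1/12 · (-0.0841082 − 0.200723) = -0.0237359.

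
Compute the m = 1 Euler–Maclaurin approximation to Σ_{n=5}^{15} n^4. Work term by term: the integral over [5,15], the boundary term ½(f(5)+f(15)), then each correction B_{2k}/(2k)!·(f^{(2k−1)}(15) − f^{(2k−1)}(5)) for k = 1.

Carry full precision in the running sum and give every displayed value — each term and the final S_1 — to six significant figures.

Integral: ∫_5^15 x^4 dx = 151250.
Endpoint term: (f(5) + f(15))/2 = (625.000 + 50625.0)/2 = 25625.0.
Integral + boundary = 176875.
Order-1 term: 1/12 · (13500.0 − 500.000) = 1083.33.

S_1 ≈ 177958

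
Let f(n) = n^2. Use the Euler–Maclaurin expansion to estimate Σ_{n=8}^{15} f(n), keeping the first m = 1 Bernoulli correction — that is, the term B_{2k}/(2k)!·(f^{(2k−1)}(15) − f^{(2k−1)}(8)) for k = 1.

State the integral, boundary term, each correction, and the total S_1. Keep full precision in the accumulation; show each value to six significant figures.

S_1 ≈ 1100.00

∫_8^15 x^2 dx evaluates to 954.333.
Endpoint term: (f(8) + f(15))/2 = (64.0000 + 225.000)/2 = 144.500.
Running total after boundary: 1098.83.
Correction k=1: B_{2}/2! · (f^{(1)}(15) − f^{(1)}(8)) = 1/12 · (30.0000 − 16.0000) = 1.16667.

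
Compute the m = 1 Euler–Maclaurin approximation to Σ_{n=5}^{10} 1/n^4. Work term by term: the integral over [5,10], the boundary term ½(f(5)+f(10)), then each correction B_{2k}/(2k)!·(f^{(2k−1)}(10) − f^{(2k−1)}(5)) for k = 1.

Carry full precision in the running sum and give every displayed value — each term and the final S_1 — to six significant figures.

The integral term ∫_5^10 1/x^4 dx = 0.00233333.
½[f(5) + f(10)] = ½[0.00160000 + 0.000100000] = 0.000850000.
Integral + boundary = 0.00318333.
Correction k=1: B_{2}/2! · (f^{(1)}(10) − f^{(1)}(5)) = 1/12 · (-4.00000e-05 − (-0.00128000)) = 0.000103333.

S_1 ≈ 0.00328667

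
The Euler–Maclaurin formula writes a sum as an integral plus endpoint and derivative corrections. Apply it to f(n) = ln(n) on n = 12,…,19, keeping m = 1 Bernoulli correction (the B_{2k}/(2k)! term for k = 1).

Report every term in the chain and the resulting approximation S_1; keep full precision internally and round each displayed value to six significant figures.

S_1 ≈ 21.8376

∫_12^19 ln(x) dx evaluates to 19.1255.
½[f(12) + f(19)] = ½[2.48491 + 2.94444] = 2.71467.
So far: 21.8401.
k=1: B_{2}/(2)! × [f^{(1)}(19) − f^{(1)}(12)] = 1/12 × (0.0526316 − 0.0833333) = -0.00255848.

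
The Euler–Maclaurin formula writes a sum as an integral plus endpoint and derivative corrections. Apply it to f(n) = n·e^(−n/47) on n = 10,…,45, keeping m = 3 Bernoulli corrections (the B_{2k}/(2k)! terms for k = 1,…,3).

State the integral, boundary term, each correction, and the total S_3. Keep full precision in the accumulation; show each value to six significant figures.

S_3 ≈ 518.323

The integral term ∫_10^45 x·e^(−x/47) dx = 505.696.
Boundary: ½(f(10) + f(45)) = ½(8.08345 + 17.2742) = 12.6788.
Running total after boundary: 518.375.
Order-1 term: 1/12 · (0.0163350 − 0.636357) = -0.0516685.
After k=1: 518.323.
Order-2 term: −1/720 · (0.000354947 − 0.00101994) = 9.23601e-07.
After k=2: 518.323.
Order-3 term: 1/30240 · (3.18017e-07 − 7.93031e-07) = -1.57081e-11.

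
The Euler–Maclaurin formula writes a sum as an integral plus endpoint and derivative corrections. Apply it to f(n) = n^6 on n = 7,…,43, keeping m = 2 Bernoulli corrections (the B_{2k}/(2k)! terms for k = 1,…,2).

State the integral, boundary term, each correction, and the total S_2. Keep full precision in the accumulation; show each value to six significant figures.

S_2 ≈ 4.20653e+10

Integral: ∫_7^43 x^6 dx = 3.88311e+10.
½[f(7) + f(43)] = ½[117649 + 6.32136e+09] = 3.16074e+09.
Integral + boundary = 4.19919e+10.
Order-1 term: 1/12 · (8.82051e+08 − 100842) = 7.34958e+07.
Running total after k=1: 4.20653e+10.
Order-2 term: −1/720 · (9.54084e+06 − 41160.0) = -13194.0.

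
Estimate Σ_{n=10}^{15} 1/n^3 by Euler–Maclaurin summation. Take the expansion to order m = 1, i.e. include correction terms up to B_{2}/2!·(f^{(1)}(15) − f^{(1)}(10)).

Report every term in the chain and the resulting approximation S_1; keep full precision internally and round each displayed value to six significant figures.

∫_10^15 1/x^3 dx evaluates to 0.00277778.
Endpoint term: (f(10) + f(15))/2 = (0.00100000 + 0.000296296)/2 = 0.000648148.
So far: 0.00342593.
Order-1 term: 1/12 · (-5.92593e-05 − (-0.000300000)) = 2.00617e-05.

S_1 ≈ 0.00344599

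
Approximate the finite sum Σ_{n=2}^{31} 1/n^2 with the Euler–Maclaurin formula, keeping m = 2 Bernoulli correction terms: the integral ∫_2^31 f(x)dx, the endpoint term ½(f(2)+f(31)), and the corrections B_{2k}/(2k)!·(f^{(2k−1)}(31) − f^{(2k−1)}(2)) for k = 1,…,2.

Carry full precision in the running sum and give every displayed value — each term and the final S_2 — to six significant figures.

∫_2^31 1/x^2 dx evaluates to 0.467742.
Boundary: ½(f(2) + f(31)) = ½(0.250000 + 0.00104058) = 0.125520.
Running total after boundary: 0.593262.
k=1: B_{2}/(2)! × [f^{(1)}(31) − f^{(1)}(2)] = 1/12 × (-6.71344e-05 − (-0.250000)) = 0.0208277.
After k=1: 0.614090.
k=2: B_{4}/(4)! × [f^{(3)}(31) − f^{(3)}(2)] = −1/720 × (-8.38306e-07 − (-0.750000)) = -0.00104167.

S_2 ≈ 0.613048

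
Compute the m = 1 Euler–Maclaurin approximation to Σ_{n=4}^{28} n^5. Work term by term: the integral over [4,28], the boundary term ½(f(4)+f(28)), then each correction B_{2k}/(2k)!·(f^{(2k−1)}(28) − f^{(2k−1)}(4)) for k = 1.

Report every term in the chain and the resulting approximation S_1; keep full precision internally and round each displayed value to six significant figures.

∫_4^28 x^5 dx evaluates to 8.03144e+07.
½[f(4) + f(28)] = ½[1024.00 + 1.72104e+07] = 8.60570e+06.
So far: 8.89201e+07.
k=1: B_{2}/(2)! × [f^{(1)}(28) − f^{(1)}(4)] = 1/12 × (3.07328e+06 − 1280.00) = 256000.

S_1 ≈ 8.91761e+07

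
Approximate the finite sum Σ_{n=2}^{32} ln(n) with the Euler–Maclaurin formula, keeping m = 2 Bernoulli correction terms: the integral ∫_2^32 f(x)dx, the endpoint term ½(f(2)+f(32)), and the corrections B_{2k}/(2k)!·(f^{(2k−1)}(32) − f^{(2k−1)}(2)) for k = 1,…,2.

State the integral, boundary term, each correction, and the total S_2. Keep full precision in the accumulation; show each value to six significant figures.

S_2 ≈ 81.5580

∫_2^32 ln(x) dx evaluates to 79.5173.
Boundary: ½(f(2) + f(32)) = ½(0.693147 + 3.46574) = 2.07944.
So far: 81.5967.
Order-1 term: 1/12 · (0.0312500 − 0.500000) = -0.0390625.
After k=1: 81.5576.
Order-2 term: −1/720 · (6.10352e-05 − 0.250000) = 0.000347137.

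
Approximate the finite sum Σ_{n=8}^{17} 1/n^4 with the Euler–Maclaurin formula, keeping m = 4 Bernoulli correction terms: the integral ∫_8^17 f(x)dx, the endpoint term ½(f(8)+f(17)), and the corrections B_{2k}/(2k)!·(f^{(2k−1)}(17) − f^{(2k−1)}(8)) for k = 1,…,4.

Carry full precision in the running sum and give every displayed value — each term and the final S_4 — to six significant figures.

S_4 ≈ 0.000721112

Integral: ∫_8^17 1/x^4 dx = 0.000583194.
Boundary: ½(f(8) + f(17)) = ½(0.000244141 + 1.19730e-05) = 0.000128057.
Integral + boundary = 0.000711251.
k=1: B_{2}/(2)! × [f^{(1)}(17) − f^{(1)}(8)] = 1/12 × (-2.81719e-06 − (-0.000122070)) = 9.93776e-06.
After k=1: 0.000721189.
k=2: B_{4}/(4)! × [f^{(3)}(17) − f^{(3)}(8)] = −1/720 × (-2.92441e-07 − (-5.72205e-05)) = -7.90667e-08.
After k=2: 0.000721110.
k=3: B_{6}/(6)! × [f^{(5)}(17) − f^{(5)}(8)] = 1/30240 × (-5.66668e-08 − (-5.00679e-05)) = 1.65381e-09.
After k=3: 0.000721112.
k=4: B_{8}/(8)! × [f^{(7)}(17) − f^{(7)}(8)] = −1/1209600 × (-1.76471e-08 − (-7.04080e-05)) = -5.81931e-11.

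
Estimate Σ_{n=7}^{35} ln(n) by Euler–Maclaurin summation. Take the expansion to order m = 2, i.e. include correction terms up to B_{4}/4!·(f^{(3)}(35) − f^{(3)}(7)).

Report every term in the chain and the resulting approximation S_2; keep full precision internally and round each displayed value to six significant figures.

S_2 ≈ 85.5569

∫_7^35 ln(x) dx evaluates to 82.8158.
½[f(7) + f(35)] = ½[1.94591 + 3.55535] = 2.75063.
So far: 85.5664.
k=1: B_{2}/(2)! × [f^{(1)}(35) − f^{(1)}(7)] = 1/12 × (0.0285714 − 0.142857) = -0.00952381.
Running total after k=1: 85.5569.
k=2: B_{4}/(4)! × [f^{(3)}(35) − f^{(3)}(7)] = −1/720 × (4.66472e-05 − 0.00583090) = 8.03369e-06.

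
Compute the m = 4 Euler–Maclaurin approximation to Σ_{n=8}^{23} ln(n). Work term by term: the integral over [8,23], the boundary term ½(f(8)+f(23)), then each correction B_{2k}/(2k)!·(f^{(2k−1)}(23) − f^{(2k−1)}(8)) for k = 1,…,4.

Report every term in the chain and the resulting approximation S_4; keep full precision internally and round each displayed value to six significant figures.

S_4 ≈ 43.0815

∫_8^23 ln(x) dx evaluates to 40.4808.
Boundary: ½(f(8) + f(23)) = ½(2.07944 + 3.13549) = 2.60747.
So far: 43.0883.
Correction k=1: B_{2}/2! · (f^{(1)}(23) − f^{(1)}(8)) = 1/12 · (0.0434783 − 0.125000) = -0.00679348.
After k=1: 43.0815.
Correction k=2: B_{4}/4! · (f^{(3)}(23) − f^{(3)}(8)) = −1/720 · (0.000164379 − 0.00390625) = 5.19704e-06.
After k=2: 43.0815.
Correction k=3: B_{6}/6! · (f^{(5)}(23) − f^{(5)}(8)) = 1/30240 · (3.72883e-06 − 0.000732422) = -2.40970e-08.
After k=3: 43.0815.
Correction k=4: B_{8}/8! · (f^{(7)}(23) − f^{(7)}(8)) = −1/1209600 · (2.11465e-07 − 0.000343323) = 2.83657e-10.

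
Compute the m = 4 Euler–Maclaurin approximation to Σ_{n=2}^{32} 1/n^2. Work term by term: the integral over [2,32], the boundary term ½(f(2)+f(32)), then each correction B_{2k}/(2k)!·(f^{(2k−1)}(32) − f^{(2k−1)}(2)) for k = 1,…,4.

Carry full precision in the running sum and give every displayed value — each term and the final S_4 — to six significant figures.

S_4 ≈ 0.614146

Integral: ∫_2^32 1/x^2 dx = 0.468750.
½[f(2) + f(32)] = ½[0.250000 + 0.000976562] = 0.125488.
So far: 0.594238.
k=1: B_{2}/(2)! × [f^{(1)}(32) − f^{(1)}(2)] = 1/12 × (-6.10352e-05 − (-0.250000)) = 0.0208282.
Running total after k=1: 0.615067.
k=2: B_{4}/(4)! × [f^{(3)}(32) − f^{(3)}(2)] = −1/720 × (-7.15256e-07 − (-0.750000)) = -0.00104167.
Running total after k=2: 0.614025.
k=3: B_{6}/(6)! × [f^{(5)}(32) − f^{(5)}(2)] = 1/30240 × (-2.09548e-08 − (-5.62500)) = 0.000186012.
Running total after k=3: 0.614211.
k=4: B_{8}/(8)! × [f^{(7)}(32) − f^{(7)}(2)] = −1/1209600 × (-1.14596e-09 − (-78.7500)) = -6.51042e-05.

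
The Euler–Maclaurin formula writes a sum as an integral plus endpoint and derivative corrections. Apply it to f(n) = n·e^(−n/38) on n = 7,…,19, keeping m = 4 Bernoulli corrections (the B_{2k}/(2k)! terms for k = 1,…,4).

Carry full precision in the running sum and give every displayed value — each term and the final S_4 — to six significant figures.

The integral term ∫_7^19 x·e^(−x/38) dx = 108.565.
Boundary: ½(f(7) + f(19)) = ½(5.82232 + 11.5241) = 8.67320.
So far: 117.239.
Order-1 term: 1/12 · (0.303265 − 0.678542) = -0.0312730.
After k=1: 117.207.
Order-2 term: −1/720 · (0.00105009 − 0.00162193) = 7.94222e-07.
After k=2: 117.207.
Order-3 term: 1/30240 · (1.30897e-06 − 1.92102e-06) = -2.02396e-11.
After k=3: 117.207.
Order-4 term: −1/1209600 · (1.30938e-09 − 1.88284e-09) = 4.74092e-16.

S_4 ≈ 117.207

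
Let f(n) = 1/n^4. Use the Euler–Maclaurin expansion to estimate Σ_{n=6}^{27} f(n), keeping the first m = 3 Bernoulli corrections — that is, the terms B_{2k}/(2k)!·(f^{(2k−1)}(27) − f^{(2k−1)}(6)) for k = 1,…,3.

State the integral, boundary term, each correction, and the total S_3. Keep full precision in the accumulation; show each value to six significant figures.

∫_6^27 1/x^4 dx evaluates to 0.00152627.
Endpoint term: (f(6) + f(27))/2 = (0.000771605 + 1.88168e-06)/2 = 0.000386743.
Integral + boundary = 0.00191302.
Correction k=1: B_{2}/2! · (f^{(1)}(27) − f^{(1)}(6)) = 1/12 · (-2.78767e-07 − (-0.000514403)) = 4.28437e-05.
After k=1: 0.00195586.
Correction k=2: B_{4}/4! · (f^{(3)}(27) − f^{(3)}(6)) = −1/720 · (-1.14719e-08 − (-0.000428669)) = -5.95358e-07.
After k=2: 0.00195527.
Correction k=3: B_{6}/6! · (f^{(5)}(27) − f^{(5)}(6)) = 1/30240 · (-8.81242e-10 − (-0.000666819)) = 2.20509e-08.

S_3 ≈ 0.00195529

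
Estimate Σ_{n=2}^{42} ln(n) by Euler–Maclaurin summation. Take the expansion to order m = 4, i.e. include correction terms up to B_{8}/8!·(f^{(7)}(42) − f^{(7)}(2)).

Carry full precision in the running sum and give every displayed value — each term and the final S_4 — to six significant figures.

S_4 ≈ 117.772

Integral: ∫_2^42 ln(x) dx = 115.596.
Endpoint term: (f(2) + f(42))/2 = (0.693147 + 3.73767)/2 = 2.21541.
Integral + boundary = 117.811.
Order-1 term: 1/12 · (0.0238095 − 0.500000) = -0.0396825.
Partial sum through k=1: 117.772.
Order-2 term: −1/720 · (2.69949e-05 − 0.250000) = 0.000347185.
Partial sum through k=2: 117.772.
Order-3 term: 1/30240 · (1.83639e-07 − 0.750000) = -2.48016e-05.
Partial sum through k=3: 117.772.
Order-4 term: −1/1209600 · (3.12311e-09 − 5.62500) = 4.65030e-06.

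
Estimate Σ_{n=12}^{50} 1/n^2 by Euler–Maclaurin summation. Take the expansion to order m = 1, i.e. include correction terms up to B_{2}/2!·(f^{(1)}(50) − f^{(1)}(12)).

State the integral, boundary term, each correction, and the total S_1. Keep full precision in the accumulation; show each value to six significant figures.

S_1 ≈ 0.0671007

The integral term ∫_12^50 1/x^2 dx = 0.0633333.
½[f(12) + f(50)] = ½[0.00694444 + 0.000400000] = 0.00367222.
Integral + boundary = 0.0670056.
k=1: B_{2}/(2)! × [f^{(1)}(50) − f^{(1)}(12)] = 1/12 × (-1.60000e-05 − (-0.00115741)) = 9.51173e-05.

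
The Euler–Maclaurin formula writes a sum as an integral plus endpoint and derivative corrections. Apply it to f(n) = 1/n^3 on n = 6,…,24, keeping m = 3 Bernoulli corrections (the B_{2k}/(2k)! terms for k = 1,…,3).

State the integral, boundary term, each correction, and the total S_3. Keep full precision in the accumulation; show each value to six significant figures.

S_3 ≈ 0.0155622

Integral: ∫_6^24 1/x^3 dx = 0.0130208.
½[f(6) + f(24)] = ½[0.00462963 + 7.23380e-05] = 0.00235098.
So far: 0.0153718.
Order-1 term: 1/12 · (-9.04225e-06 − (-0.00231481)) = 0.000192148.
After k=1: 0.0155640.
Order-2 term: −1/720 · (-3.13967e-07 − (-0.00128601)) = -1.78569e-06.
After k=2: 0.0155622.
Order-3 term: 1/30240 · (-2.28934e-08 − (-0.00150034)) = 4.96138e-08.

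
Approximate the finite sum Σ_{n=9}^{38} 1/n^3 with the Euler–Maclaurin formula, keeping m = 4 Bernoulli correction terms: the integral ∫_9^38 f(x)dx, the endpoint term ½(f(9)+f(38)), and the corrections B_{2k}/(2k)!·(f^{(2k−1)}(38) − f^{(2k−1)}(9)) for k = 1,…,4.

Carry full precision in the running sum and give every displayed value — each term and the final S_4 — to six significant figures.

S_4 ≈ 0.00655939

The integral term ∫_9^38 1/x^3 dx = 0.00582658.
Boundary: ½(f(9) + f(38)) = ½(0.00137174 + 1.82242e-05) = 0.000694983.
So far: 0.00652156.
Order-1 term: 1/12 · (-1.43876e-06 − (-0.000457247)) = 3.79841e-05.
Running total after k=1: 0.00655955.
Order-2 term: −1/720 · (-1.99274e-08 − (-0.000112901)) = -1.56779e-07.
Running total after k=2: 0.00655939.
Order-3 term: 1/30240 · (-5.79605e-10 − (-5.85410e-05)) = 1.93586e-09.
Running total after k=3: 0.00655939.
Order-4 term: −1/1209600 · (-2.88999e-11 − (-5.20365e-05)) = -4.30196e-11.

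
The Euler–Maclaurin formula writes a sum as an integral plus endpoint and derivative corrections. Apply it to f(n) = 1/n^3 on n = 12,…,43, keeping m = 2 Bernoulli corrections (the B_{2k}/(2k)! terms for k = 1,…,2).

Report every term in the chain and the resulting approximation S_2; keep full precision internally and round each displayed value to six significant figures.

∫_12^43 1/x^3 dx evaluates to 0.00320181.
Boundary: ½(f(12) + f(43)) = ½(0.000578704 + 1.25775e-05) = 0.000295641.
Running total after boundary: 0.00349745.
Correction k=1: B_{2}/2! · (f^{(1)}(43) − f^{(1)}(12)) = 1/12 · (-8.77501e-07 − (-0.000144676)) = 1.19832e-05.
After k=1: 0.00350943.
Correction k=2: B_{4}/4! · (f^{(3)}(43) − f^{(3)}(12)) = −1/720 · (-9.49162e-09 − (-2.00939e-05)) = -2.78950e-08.

S_2 ≈ 0.00350940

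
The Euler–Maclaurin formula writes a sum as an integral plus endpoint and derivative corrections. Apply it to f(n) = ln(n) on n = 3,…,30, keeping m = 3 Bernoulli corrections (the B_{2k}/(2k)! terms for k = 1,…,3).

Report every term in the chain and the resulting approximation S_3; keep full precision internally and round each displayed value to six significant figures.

S_3 ≈ 73.9651

Integral: ∫_3^30 ln(x) dx = 71.7401.
½[f(3) + f(30)] = ½[1.09861 + 3.40120] = 2.24990.
So far: 73.9900.
k=1: B_{2}/(2)! × [f^{(1)}(30) − f^{(1)}(3)] = 1/12 × (0.0333333 − 0.333333) = -0.0250000.
Partial sum through k=1: 73.9650.
k=2: B_{4}/(4)! × [f^{(3)}(30) − f^{(3)}(3)] = −1/720 × (7.40741e-05 − 0.0740741) = 0.000102778.
Partial sum through k=2: 73.9651.
k=3: B_{6}/(6)! × [f^{(5)}(30) − f^{(5)}(3)] = 1/30240 × (9.87654e-07 − 0.0987654) = -3.26602e-06.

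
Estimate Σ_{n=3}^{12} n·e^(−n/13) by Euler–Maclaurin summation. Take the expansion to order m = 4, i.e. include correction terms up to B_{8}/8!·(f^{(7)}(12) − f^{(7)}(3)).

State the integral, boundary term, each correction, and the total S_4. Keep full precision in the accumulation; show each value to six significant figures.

S_4 ≈ 39.5414

Integral: ∫_3^12 x·e^(−x/13) dx = 36.0151.
Boundary: ½(f(3) + f(12)) = ½(2.38177 + 4.76754) = 3.57465.
Running total after boundary: 39.5898.
Order-1 term: 1/12 · (0.0305611 − 0.610710) = -0.0483457.
After k=1: 39.5414.
Order-2 term: −1/720 · (0.00488255 − 0.0130092) = 1.12870e-05.
After k=2: 39.5414.
Order-3 term: 1/30240 · (5.67116e-05 − 0.000132572) = -2.50862e-09.
After k=3: 39.5414.
Order-4 term: −1/1209600 · (5.00192e-07 − 1.11342e-06) = 5.06964e-13.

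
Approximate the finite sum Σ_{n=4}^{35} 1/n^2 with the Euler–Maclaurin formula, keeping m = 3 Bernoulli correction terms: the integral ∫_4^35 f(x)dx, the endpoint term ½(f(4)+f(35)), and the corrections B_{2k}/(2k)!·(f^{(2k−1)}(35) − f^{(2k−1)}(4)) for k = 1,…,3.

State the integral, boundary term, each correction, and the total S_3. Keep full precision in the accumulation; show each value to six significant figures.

S_3 ≈ 0.255656

∫_4^35 1/x^2 dx evaluates to 0.221429.
Boundary: ½(f(4) + f(35)) = ½(0.0625000 + 0.000816327) = 0.0316582.
Running total after boundary: 0.253087.
Correction k=1: B_{2}/2! · (f^{(1)}(35) − f^{(1)}(4)) = 1/12 · (-4.66472e-05 − (-0.0312500)) = 0.00260028.
Partial sum through k=1: 0.255687.
Correction k=2: B_{4}/4! · (f^{(3)}(35) − f^{(3)}(4)) = −1/720 · (-4.56952e-07 − (-0.0234375)) = -3.25514e-05.
Partial sum through k=2: 0.255654.
Correction k=3: B_{6}/6! · (f^{(5)}(35) − f^{(5)}(4)) = 1/30240 · (-1.11907e-08 − (-0.0439453)) = 1.45322e-06.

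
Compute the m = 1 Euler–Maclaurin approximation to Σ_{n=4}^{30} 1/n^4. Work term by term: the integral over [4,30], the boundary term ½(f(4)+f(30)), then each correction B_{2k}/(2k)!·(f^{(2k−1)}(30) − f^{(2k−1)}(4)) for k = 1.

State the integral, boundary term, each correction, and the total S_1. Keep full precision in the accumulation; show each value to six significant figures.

S_1 ≈ 0.00747524

∫_4^30 1/x^4 dx evaluates to 0.00519599.
Boundary: ½(f(4) + f(30)) = ½(0.00390625 + 1.23457e-06) = 0.00195374.
Running total after boundary: 0.00714973.
k=1: B_{2}/(2)! × [f^{(1)}(30) − f^{(1)}(4)] = 1/12 × (-1.64609e-07 − (-0.00390625)) = 0.000325507.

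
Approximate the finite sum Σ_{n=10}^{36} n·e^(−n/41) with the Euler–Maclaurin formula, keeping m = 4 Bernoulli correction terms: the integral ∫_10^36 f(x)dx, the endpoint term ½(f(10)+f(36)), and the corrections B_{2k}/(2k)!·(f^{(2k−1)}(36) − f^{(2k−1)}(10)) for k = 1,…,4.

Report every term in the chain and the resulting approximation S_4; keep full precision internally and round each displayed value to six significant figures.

S_4 ≈ 337.759

∫_10^36 x·e^(−x/41) dx evaluates to 326.405.
Endpoint term: (f(10) + f(36))/2 = (7.83564 + 14.9613)/2 = 11.3985.
Integral + boundary = 337.804.
Correction k=1: B_{2}/2! · (f^{(1)}(36) − f^{(1)}(10)) = 1/12 · (0.0506821 − 0.592451) = -0.0451474.
After k=1: 337.759.
Correction k=2: B_{4}/4! · (f^{(3)}(36) − f^{(3)}(10)) = −1/720 · (0.000524609 − 0.00128470) = 1.05568e-06.
After k=2: 337.759.
Correction k=3: B_{6}/6! · (f^{(5)}(36) − f^{(5)}(10)) = 1/30240 · (6.06228e-07 − 1.31883e-06) = -2.35650e-11.
After k=3: 337.759.
Correction k=4: B_{8}/8! · (f^{(7)}(36) − f^{(7)}(10)) = −1/1209600 · (5.35618e-10 − 1.11447e-09) = 4.78546e-16.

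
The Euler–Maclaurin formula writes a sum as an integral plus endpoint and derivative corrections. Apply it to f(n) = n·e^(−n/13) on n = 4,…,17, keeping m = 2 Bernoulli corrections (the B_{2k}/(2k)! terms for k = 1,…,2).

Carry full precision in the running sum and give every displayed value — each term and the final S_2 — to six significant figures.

The integral term ∫_4^17 x·e^(−x/13) dx = 56.9933.
Boundary: ½(f(4) + f(17)) = ½(2.94057 + 4.59754) = 3.76905.
Integral + boundary = 60.7624.
Correction k=1: B_{2}/2! · (f^{(1)}(17) − f^{(1)}(4)) = 1/12 · (-0.0832134 − 0.508944) = -0.0493465.
Partial sum through k=1: 60.7130.
Correction k=2: B_{4}/4! · (f^{(3)}(17) − f^{(3)}(4)) = −1/720 · (0.00270813 − 0.0117114) = 1.25045e-05.

S_2 ≈ 60.7130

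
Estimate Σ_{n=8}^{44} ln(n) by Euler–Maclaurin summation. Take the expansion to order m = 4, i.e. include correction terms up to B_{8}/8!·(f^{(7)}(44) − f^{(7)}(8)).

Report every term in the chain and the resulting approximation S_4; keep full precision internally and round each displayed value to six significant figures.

S_4 ≈ 116.792

Integral: ∫_8^44 ln(x) dx = 113.869.
Endpoint term: (f(8) + f(44))/2 = (2.07944 + 3.78419)/2 = 2.93182.
So far: 116.801.
k=1: B_{2}/(2)! × [f^{(1)}(44) − f^{(1)}(8)] = 1/12 × (0.0227273 − 0.125000) = -0.00852273.
Running total after k=1: 116.792.
k=2: B_{4}/(4)! × [f^{(3)}(44) − f^{(3)}(8)] = −1/720 × (2.34786e-05 − 0.00390625) = 5.39274e-06.
Running total after k=2: 116.792.
k=3: B_{6}/(6)! × [f^{(5)}(44) − f^{(5)}(8)] = 1/30240 × (1.45528e-07 − 0.000732422) = -2.42155e-08.
Running total after k=3: 116.792.
k=4: B_{8}/(8)! × [f^{(7)}(44) − f^{(7)}(8)] = −1/1209600 × (2.25509e-09 − 0.000343323) = 2.83830e-10.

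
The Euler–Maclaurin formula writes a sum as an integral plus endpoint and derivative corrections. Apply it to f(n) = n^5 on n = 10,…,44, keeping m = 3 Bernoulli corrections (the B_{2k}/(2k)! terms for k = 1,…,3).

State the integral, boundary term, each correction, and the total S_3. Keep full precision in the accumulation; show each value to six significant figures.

∫_10^44 x^5 dx evaluates to 1.20922e+09.
Endpoint term: (f(10) + f(44))/2 = (100000 + 1.64916e+08)/2 = 8.25081e+07.
Integral + boundary = 1.29173e+09.
Correction k=1: B_{2}/2! · (f^{(1)}(44) − f^{(1)}(10)) = 1/12 · (1.87405e+07 − 50000.0) = 1.55754e+06.
After k=1: 1.29328e+09.
Correction k=2: B_{4}/4! · (f^{(3)}(44) − f^{(3)}(10)) = −1/720 · (116160 − 6000.00) = -153.000.
After k=2: 1.29328e+09.
Correction k=3: B_{6}/6! · (f^{(5)}(44) − f^{(5)}(10)) = 1/30240 · (120.000 − 120.000) = 0.00000.

S_3 ≈ 1.29328e+09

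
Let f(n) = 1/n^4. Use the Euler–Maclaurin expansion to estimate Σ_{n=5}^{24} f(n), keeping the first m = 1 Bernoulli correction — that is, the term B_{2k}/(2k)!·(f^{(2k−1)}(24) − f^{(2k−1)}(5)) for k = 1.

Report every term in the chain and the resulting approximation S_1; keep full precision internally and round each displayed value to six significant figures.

The integral term ∫_5^24 1/x^4 dx = 0.00264255.
½[f(5) + f(24)] = ½[0.00160000 + 3.01408e-06] = 0.000801507.
Integral + boundary = 0.00344406.
Order-1 term: 1/12 · (-5.02347e-07 − (-0.00128000)) = 0.000106625.

S_1 ≈ 0.00355069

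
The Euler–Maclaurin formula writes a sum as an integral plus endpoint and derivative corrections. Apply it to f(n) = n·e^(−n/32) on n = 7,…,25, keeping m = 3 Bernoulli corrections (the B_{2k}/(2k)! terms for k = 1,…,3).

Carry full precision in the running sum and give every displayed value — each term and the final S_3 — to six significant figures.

S_3 ≈ 176.199

∫_7^25 x·e^(−x/32) dx evaluates to 167.708.
Boundary: ½(f(7) + f(25)) = ½(5.62466 + 11.4458) = 8.53525.
So far: 176.243.
Correction k=1: B_{2}/2! · (f^{(1)}(25) − f^{(1)}(7)) = 1/12 · (0.100151 − 0.627752) = -0.0439667.
After k=1: 176.199.
Correction k=2: B_{4}/4! · (f^{(3)}(25) − f^{(3)}(7)) = −1/720 · (0.000992010 − 0.00218242) = 1.65335e-06.
After k=2: 176.199.
Correction k=3: B_{6}/6! · (f^{(5)}(25) − f^{(5)}(7)) = 1/30240 · (1.84201e-06 − 3.66387e-06) = -6.02467e-11.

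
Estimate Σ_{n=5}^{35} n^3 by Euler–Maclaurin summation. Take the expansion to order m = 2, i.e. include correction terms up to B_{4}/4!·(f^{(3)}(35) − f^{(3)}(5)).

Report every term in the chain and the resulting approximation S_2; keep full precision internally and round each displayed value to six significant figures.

S_2 ≈ 396800

∫_5^35 x^3 dx evaluates to 375000.
Endpoint term: (f(5) + f(35))/2 = (125.000 + 42875.0)/2 = 21500.0.
So far: 396500.
Correction k=1: B_{2}/2! · (f^{(1)}(35) − f^{(1)}(5)) = 1/12 · (3675.00 − 75.0000) = 300.000.
Partial sum through k=1: 396800.
Correction k=2: B_{4}/4! · (f^{(3)}(35) − f^{(3)}(5)) = −1/720 · (6.00000 − 6.00000) = 0.00000.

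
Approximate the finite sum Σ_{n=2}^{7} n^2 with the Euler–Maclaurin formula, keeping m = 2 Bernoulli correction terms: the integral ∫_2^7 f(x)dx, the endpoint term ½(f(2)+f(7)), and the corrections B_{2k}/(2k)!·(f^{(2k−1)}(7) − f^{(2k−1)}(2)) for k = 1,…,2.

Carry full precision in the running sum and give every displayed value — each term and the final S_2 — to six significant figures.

S_2 ≈ 139.000

Integral: ∫_2^7 x^2 dx = 111.667.
½[f(2) + f(7)] = ½[4.00000 + 49.0000] = 26.5000.
Integral + boundary = 138.167.
Correction k=1: B_{2}/2! · (f^{(1)}(7) − f^{(1)}(2)) = 1/12 · (14.0000 − 4.00000) = 0.833333.
After k=1: 139.000.
Correction k=2: B_{4}/4! · (f^{(3)}(7) − f^{(3)}(2)) = −1/720 · (0.00000 − 0.00000) = 0.00000.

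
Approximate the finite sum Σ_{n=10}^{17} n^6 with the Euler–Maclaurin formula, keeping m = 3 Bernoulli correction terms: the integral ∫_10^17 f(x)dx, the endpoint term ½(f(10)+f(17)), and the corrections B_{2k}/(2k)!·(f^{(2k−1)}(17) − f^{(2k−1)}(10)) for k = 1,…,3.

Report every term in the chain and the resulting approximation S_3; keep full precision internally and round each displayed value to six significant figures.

Integral: ∫_10^17 x^6 dx = 5.71912e+07.
½[f(10) + f(17)] = ½[1.00000e+06 + 2.41376e+07] = 1.25688e+07.
Integral + boundary = 6.97600e+07.
k=1: B_{2}/(2)! × [f^{(1)}(17) − f^{(1)}(10)] = 1/12 × (8.51914e+06 − 600000) = 659928.
Running total after k=1: 7.04200e+07.
k=2: B_{4}/(4)! × [f^{(3)}(17) − f^{(3)}(10)] = −1/720 × (589560 − 120000) = -652.167.
Running total after k=2: 7.04193e+07.
k=3: B_{6}/(6)! × [f^{(5)}(17) − f^{(5)}(10)] = 1/30240 × (12240.0 − 7200.00) = 0.166667.

S_3 ≈ 7.04193e+07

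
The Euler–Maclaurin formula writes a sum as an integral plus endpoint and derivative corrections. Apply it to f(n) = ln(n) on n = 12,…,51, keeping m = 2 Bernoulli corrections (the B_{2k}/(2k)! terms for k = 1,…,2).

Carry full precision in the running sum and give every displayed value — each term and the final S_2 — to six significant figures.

S_2 ≈ 134.907

∫_12^51 ln(x) dx evaluates to 131.704.
Boundary: ½(f(12) + f(51)) = ½(2.48491 + 3.93183) = 3.20837.
So far: 134.913.
k=1: B_{2}/(2)! × [f^{(1)}(51) − f^{(1)}(12)] = 1/12 × (0.0196078 − 0.0833333) = -0.00531046.
Running total after k=1: 134.907.
k=2: B_{4}/(4)! × [f^{(3)}(51) − f^{(3)}(12)] = −1/720 × (1.50772e-05 − 0.00115741) = 1.58657e-06.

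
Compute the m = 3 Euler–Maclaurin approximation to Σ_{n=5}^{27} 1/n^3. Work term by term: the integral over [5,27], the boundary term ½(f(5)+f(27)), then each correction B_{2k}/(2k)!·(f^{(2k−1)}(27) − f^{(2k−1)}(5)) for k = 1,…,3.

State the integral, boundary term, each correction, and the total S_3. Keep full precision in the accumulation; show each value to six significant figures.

S_3 ≈ 0.0237339

∫_5^27 1/x^3 dx evaluates to 0.0193141.
½[f(5) + f(27)] = ½[0.00800000 + 5.08053e-05] = 0.00402540.
Running total after boundary: 0.0233395.
Correction k=1: B_{2}/2! · (f^{(1)}(27) − f^{(1)}(5)) = 1/12 · (-5.64503e-06 − (-0.00480000)) = 0.000399530.
Partial sum through k=1: 0.0237391.
Correction k=2: B_{4}/4! · (f^{(3)}(27) − f^{(3)}(5)) = −1/720 · (-1.54870e-07 − (-0.00384000)) = -5.33312e-06.
Partial sum through k=2: 0.0237337.
Correction k=3: B_{6}/6! · (f^{(5)}(27) − f^{(5)}(5)) = 1/30240 · (-8.92258e-09 − (-0.00645120)) = 2.13333e-07.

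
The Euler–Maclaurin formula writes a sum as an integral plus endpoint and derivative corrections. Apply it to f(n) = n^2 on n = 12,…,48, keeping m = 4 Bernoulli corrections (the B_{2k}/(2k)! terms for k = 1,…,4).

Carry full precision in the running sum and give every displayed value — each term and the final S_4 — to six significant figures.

S_4 ≈ 37518.0

Integral: ∫_12^48 x^2 dx = 36288.0.
½[f(12) + f(48)] = ½[144.000 + 2304.00] = 1224.00.
So far: 37512.0.
k=1: B_{2}/(2)! × [f^{(1)}(48) − f^{(1)}(12)] = 1/12 × (96.0000 − 24.0000) = 6.00000.
Partial sum through k=1: 37518.0.
k=2: B_{4}/(4)! × [f^{(3)}(48) − f^{(3)}(12)] = −1/720 × (0.00000 − 0.00000) = 0.00000.
Partial sum through k=2: 37518.0.
k=3: B_{6}/(6)! × [f^{(5)}(48) − f^{(5)}(12)] = 1/30240 × (0.00000 − 0.00000) = 0.00000.
Partial sum through k=3: 37518.0.
k=4: B_{8}/(8)! × [f^{(7)}(48) − f^{(7)}(12)] = −1/1209600 × (0.00000 − 0.00000) = 0.00000.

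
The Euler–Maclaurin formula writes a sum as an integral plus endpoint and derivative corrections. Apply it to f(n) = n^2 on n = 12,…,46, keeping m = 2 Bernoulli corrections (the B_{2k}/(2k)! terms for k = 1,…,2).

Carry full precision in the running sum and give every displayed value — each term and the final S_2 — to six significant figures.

∫_12^46 x^2 dx evaluates to 31869.3.
Boundary: ½(f(12) + f(46)) = ½(144.000 + 2116.00) = 1130.00.
Running total after boundary: 32999.3.
Correction k=1: B_{2}/2! · (f^{(1)}(46) − f^{(1)}(12)) = 1/12 · (92.0000 − 24.0000) = 5.66667.
After k=1: 33005.0.
Correction k=2: B_{4}/4! · (f^{(3)}(46) − f^{(3)}(12)) = −1/720 · (0.00000 − 0.00000) = 0.00000.

S_2 ≈ 33005.0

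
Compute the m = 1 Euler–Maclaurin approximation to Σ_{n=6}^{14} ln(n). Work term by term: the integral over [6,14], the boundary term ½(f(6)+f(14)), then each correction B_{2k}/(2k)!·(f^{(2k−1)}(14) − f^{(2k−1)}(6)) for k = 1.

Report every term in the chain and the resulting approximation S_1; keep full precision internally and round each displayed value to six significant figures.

The integral term ∫_6^14 ln(x) dx = 18.1962.
Boundary: ½(f(6) + f(14)) = ½(1.79176 + 2.63906) = 2.21541.
Integral + boundary = 20.4117.
k=1: B_{2}/(2)! × [f^{(1)}(14) − f^{(1)}(6)] = 1/12 × (0.0714286 − 0.166667) = -0.00793651.

S_1 ≈ 20.4037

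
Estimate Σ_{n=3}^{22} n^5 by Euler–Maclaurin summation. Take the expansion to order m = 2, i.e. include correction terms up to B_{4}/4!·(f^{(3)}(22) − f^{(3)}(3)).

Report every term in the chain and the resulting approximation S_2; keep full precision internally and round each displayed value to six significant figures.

S_2 ≈ 2.15710e+07

Integral: ∫_3^22 x^5 dx = 1.88965e+07.
½[f(3) + f(22)] = ½[243.000 + 5.15363e+06] = 2.57694e+06.
So far: 2.14735e+07.
k=1: B_{2}/(2)! × [f^{(1)}(22) − f^{(1)}(3)] = 1/12 × (1.17128e+06 − 405.000) = 97572.9.
Partial sum through k=1: 2.15710e+07.
k=2: B_{4}/(4)! × [f^{(3)}(22) − f^{(3)}(3)] = −1/720 × (29040.0 − 540.000) = -39.5833.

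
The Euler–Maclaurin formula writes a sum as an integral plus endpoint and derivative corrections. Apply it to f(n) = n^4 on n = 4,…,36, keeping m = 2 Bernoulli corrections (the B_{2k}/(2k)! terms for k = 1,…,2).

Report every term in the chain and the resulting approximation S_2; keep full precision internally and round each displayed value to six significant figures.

S_2 ≈ 1.29485e+07

∫_4^36 x^4 dx evaluates to 1.20930e+07.
½[f(4) + f(36)] = ½[256.000 + 1.67962e+06] = 839936.
So far: 1.29330e+07.
Order-1 term: 1/12 · (186624 − 256.000) = 15530.7.
Running total after k=1: 1.29485e+07.
Order-2 term: −1/720 · (864.000 − 96.0000) = -1.06667.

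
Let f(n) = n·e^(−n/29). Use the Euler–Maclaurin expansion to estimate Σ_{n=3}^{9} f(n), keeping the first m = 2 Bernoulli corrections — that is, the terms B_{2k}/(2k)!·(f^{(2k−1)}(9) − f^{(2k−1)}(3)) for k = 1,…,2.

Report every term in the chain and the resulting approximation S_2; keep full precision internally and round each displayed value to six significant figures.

∫_3^9 x·e^(−x/29) dx evaluates to 28.8187.
Endpoint term: (f(3) + f(9))/2 = (2.70517 + 6.59875)/2 = 4.65196.
Integral + boundary = 33.4707.
k=1: B_{2}/(2)! × [f^{(1)}(9) − f^{(1)}(3)] = 1/12 × (0.505651 − 0.808441) = -0.0252325.
Partial sum through k=1: 33.4455.
k=2: B_{4}/(4)! × [f^{(3)}(9) − f^{(3)}(3)] = −1/720 × (0.00234487 − 0.00310569) = 1.05669e-06.

S_2 ≈ 33.4455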